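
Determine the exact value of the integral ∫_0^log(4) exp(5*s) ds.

Let u = exp(s), so du = exp(s) ds. When s = 0, u = 1; when s = log(4), u = 4.
The integral becomes ∫ u**4 du from 1 to 4, with antiderivative u**5/5.
Back in s: F(s) = exp(5*s)/5.
Then F(log(4)) - F(0) = (1024/5) - (1/5) = 1023/5.

1023/5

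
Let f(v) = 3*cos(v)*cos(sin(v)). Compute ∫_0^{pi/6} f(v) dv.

3*sin(1/2)

Let u = sin(v), so du = cos(v) dv. When v = 0, u = 0; when v = pi/6, u = 1/2.
The integral becomes 3·∫ cos(u) du from 0 to 1/2, with antiderivative 3*sin(u).
Back in v: F(v) = 3*sin(sin(v)).
Then F(pi/6) - F(0) = (3*sin(1/2)) - (0) = 3*sin(1/2).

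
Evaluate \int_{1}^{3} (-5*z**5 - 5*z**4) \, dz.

-2546/3

By the power rule, an antiderivative is F(z) = -5*z**6/6 - z**5.
Then F(3) - F(1) = (-1701/2) - (-11/6) = -2546/3.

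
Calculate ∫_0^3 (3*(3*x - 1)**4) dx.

Let u = 3*x - 1, so du = 3 dx. When x = 0, u = -1; when x = 3, u = 8.
The integral becomes ∫ u**4 du from -1 to 8, with antiderivative u**5/5.
Back in x: F(x) = (3*x - 1)**5/5.
Then F(3) - F(0) = (32768/5) - (-1/5) = 32769/5.

32769/5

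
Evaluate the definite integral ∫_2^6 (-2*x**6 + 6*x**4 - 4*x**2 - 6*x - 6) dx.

By the power rule, an antiderivative is F(x) = -2*x**7/7 + 6*x**5/5 - 4*x**3/3 - 3*x**2 - 6*x.
Then F(6) - F(2) = (-2487888/35) - (-3448/105) = -7460216/105.

-7460216/105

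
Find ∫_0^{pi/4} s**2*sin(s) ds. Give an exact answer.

Integrate by parts twice (u = s^2, dv = sin(s) ds).
An antiderivative is F(s) = -s**2*cos(s) + 2*s*sin(s) + 2*cos(s).
Then F(pi/4) - F(0) = (sqrt(2)*(-pi**2 + 8*pi + 32)/32) - (2) = -2 - sqrt(2)*pi**2/32 + sqrt(2)*pi/4 + sqrt(2).

-2 - sqrt(2)*pi**2/32 + sqrt(2)*pi/4 + sqrt(2)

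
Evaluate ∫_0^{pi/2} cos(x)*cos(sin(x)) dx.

sin(1)

Let u = sin(x), so du = cos(x) dx. When x = 0, u = 0; when x = pi/2, u = 1.
The integral becomes ∫ cos(u) du from 0 to 1, with antiderivative sin(u).
Back in x: F(x) = sin(sin(x)).
Then F(pi/2) - F(0) = (sin(1)) - (0) = sin(1).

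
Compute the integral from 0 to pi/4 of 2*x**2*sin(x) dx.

-4 - sqrt(2)*pi**2/16 + sqrt(2)*pi/2 + 2*sqrt(2)

Integrate by parts twice (u = x^2, dv = 2*sin(x) dx).
An antiderivative is F(x) = -2*x**2*cos(x) + 4*x*sin(x) + 4*cos(x).
Then F(pi/4) - F(0) = (sqrt(2)*(-pi**2 + 8*pi + 32)/16) - (4) = -4 - sqrt(2)*pi**2/16 + sqrt(2)*pi/2 + 2*sqrt(2).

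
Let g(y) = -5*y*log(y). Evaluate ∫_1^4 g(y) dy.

Integrate by parts once (u = ln y, dv = -5*y dy).
An antiderivative is F(y) = -5*y**2*(2*log(y) - 1)/4.
Then F(4) - F(1) = (20 - 80*log(2)) - (5/4) = 75/4 - 80*log(2).

75/4 - 80*log(2)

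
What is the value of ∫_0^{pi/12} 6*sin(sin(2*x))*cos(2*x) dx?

Let u = sin(2*x), so du = 2*cos(2*x) dx. When x = 0, u = 0; when x = pi/12, u = 1/2.
The integral becomes 3·∫ sin(u) du from 0 to 1/2, with antiderivative -3*cos(u).
Back in x: F(x) = -3*cos(sin(2*x)).
Then F(pi/12) - F(0) = (-3*cos(1/2)) - (-3) = 3 - 3*cos(1/2).

3 - 3*cos(1/2)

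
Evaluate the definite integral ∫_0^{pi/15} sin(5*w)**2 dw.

-sqrt(3)/40 + pi/30

Use the identity sin^2(5*w) = (1 - cos(10*w))/2.
An antiderivative is F(w) = w/2 - sin(10*w)/20.
Then F(pi/15) - F(0) = (-sqrt(3)/40 + pi/30) - (0) = -sqrt(3)/40 + pi/30.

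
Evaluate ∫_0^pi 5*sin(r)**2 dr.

5*pi/2

Use the identity sin^2(r) = (1 - cos(2*r))/2.
An antiderivative is F(r) = 5*r/2 - 5*sin(2*r)/4.
Then F(pi) - F(0) = (5*pi/2) - (0) = 5*pi/2.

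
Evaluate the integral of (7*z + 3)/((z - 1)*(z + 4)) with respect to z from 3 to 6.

-5*log(7) + 3*log(2) + 7*log(5)

Factor the denominator: z**2 + 3*z - 4 = (z + 4)(z - 1).
Partial fractions: (7*z + 3)/((z - 1)*(z + 4)) = 5/(z + 4) + 2/(z - 1).
An antiderivative is F(z) = 2*log(z - 1) + 5*log(z + 4).
Then F(6) - F(3) = (5*log(2) + 7*log(5)) - (2*log(2) + 5*log(7)) = -5*log(7) + 3*log(2) + 7*log(5).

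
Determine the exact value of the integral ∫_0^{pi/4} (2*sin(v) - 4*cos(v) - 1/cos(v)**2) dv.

An antiderivative is F(v) = -4*sin(v) - 2*cos(v) - tan(v).
Then F(pi/4) - F(0) = (-3*sqrt(2) - 1) - (-2) = 1 - 3*sqrt(2).

1 - 3*sqrt(2)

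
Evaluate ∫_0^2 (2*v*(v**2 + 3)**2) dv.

Let u = v**2 + 3, so du = 2*v dv. When v = 0, u = 3; when v = 2, u = 7.
The integral becomes ∫ u**2 du from 3 to 7, with antiderivative u**3/3.
Back in v: F(v) = (v**2 + 3)**3/3.
Then F(2) - F(0) = (343/3) - (9) = 316/3.

316/3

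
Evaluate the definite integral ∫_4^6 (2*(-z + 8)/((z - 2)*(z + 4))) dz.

Factor the denominator: z**2 + 2*z - 8 = (z + 4)(z - 2).
Partial fractions: 2*(-z + 8)/((z - 2)*(z + 4)) = -4/(z + 4) + 2/(z - 2).
An antiderivative is F(z) = 2*log(z - 2) - 4*log(z + 4).
Then F(6) - F(4) = (-4*log(5)) - (-10*log(2)) = -4*log(5) + 10*log(2).

-4*log(5) + 10*log(2)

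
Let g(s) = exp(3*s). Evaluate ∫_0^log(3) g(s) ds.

Let u = exp(s), so du = exp(s) ds. When s = 0, u = 1; when s = log(3), u = 3.
The integral becomes ∫ u**2 du from 1 to 3, with antiderivative u**3/3.
Back in s: F(s) = exp(3*s)/3.
Then F(log(3)) - F(0) = (9) - (1/3) = 26/3.

26/3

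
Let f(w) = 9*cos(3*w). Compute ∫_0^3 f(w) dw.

3*sin(9)

Let u = 3*w, so du = 3 dw. When w = 0, u = 0; when w = 3, u = 9.
The integral becomes 3·∫ cos(u) du from 0 to 9, with antiderivative 3*sin(u).
Back in w: F(w) = 3*sin(3*w).
Then F(3) - F(0) = (3*sin(9)) - (0) = 3*sin(9).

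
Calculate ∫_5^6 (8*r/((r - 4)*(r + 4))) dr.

-8*log(3) + 8*log(2) + 4*log(5)

Factor the denominator: r**2 - 16 = (r + 4)(r - 4).
Partial fractions: 8*r/((r - 4)*(r + 4)) = 4/(r + 4) + 4/(r - 4).
An antiderivative is F(r) = 4*log(r - 4) + 4*log(r + 4).
Then F(6) - F(5) = (8*log(2) + 4*log(5)) - (8*log(3)) = -8*log(3) + 8*log(2) + 4*log(5).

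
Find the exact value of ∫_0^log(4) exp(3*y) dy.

Let u = exp(y), so du = exp(y) dy. When y = 0, u = 1; when y = log(4), u = 4.
The integral becomes ∫ u**2 du from 1 to 4, with antiderivative u**3/3.
Back in y: F(y) = exp(3*y)/3.
Then F(log(4)) - F(0) = (64/3) - (1/3) = 21.

21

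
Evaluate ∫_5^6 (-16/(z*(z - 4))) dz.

-4*log(5) + 4*log(3)

Factor the denominator: z**2 - 4*z = z(z - 4).
Partial fractions: -16/(z*(z - 4)) = 4/z - 4/(z - 4).
An antiderivative is F(z) = 4*log(z) - 4*log(z - 4).
Then F(6) - F(5) = (log(81)) - (4*log(5)) = -4*log(5) + 4*log(3).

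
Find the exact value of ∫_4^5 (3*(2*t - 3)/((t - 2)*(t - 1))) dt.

Factor the denominator: t**2 - 3*t + 2 = (t - 1)(t - 2).
Partial fractions: 3*(2*t - 3)/((t - 2)*(t - 1)) = 3/(t - 1) + 3/(t - 2).
An antiderivative is F(t) = 3*log(t - 2) + 3*log(t - 1).
Then F(5) - F(4) = (3*log(3) + 6*log(2)) - (3*log(2) + 3*log(3)) = log(8).

log(8)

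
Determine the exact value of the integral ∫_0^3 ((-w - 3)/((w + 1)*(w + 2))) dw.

Factor the denominator: w**2 + 3*w + 2 = (w + 2)(w + 1).
Partial fractions: (-w - 3)/((w + 1)*(w + 2)) = 1/(w + 2) - 2/(w + 1).
An antiderivative is F(w) = -2*log(w + 1) + log(w + 2).
Then F(3) - F(0) = (log(5/16)) - (log(2)) = log(5/32).

log(5/32)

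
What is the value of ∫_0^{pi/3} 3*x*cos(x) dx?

Integrate by parts once (u = x, dv = 3*cos(x) dx).
An antiderivative is F(x) = 3*x*sin(x) + 3*cos(x).
Then F(pi/3) - F(0) = (3/2 + sqrt(3)*pi/2) - (3) = -3/2 + sqrt(3)*pi/2.

-3/2 + sqrt(3)*pi/2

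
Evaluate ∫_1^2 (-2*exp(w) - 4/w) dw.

An antiderivative is F(w) = -2*exp(w) - 4*log(w).
Then F(2) - F(1) = (-2*exp(2) - log(16)) - (-2*exp(1)) = -2*exp(2) - 4*log(2) + 2*exp(1).

-2*exp(2) - 4*log(2) + 2*exp(1)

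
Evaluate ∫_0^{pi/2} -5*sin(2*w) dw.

-5

An antiderivative is F(w) = 5*cos(2*w)/2.
Then F(pi/2) - F(0) = (-5/2) - (5/2) = -5.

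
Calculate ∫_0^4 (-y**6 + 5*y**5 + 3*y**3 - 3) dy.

26308/21

By the power rule, an antiderivative is F(y) = -y**7/7 + 5*y**6/6 + 3*y**4/4 - 3*y.
Then F(4) - F(0) = (26308/21) - (0) = 26308/21.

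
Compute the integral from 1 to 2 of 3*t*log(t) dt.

Integrate by parts once (u = ln t, dv = 3*t dt).
An antiderivative is F(t) = 3*t**2*(2*log(t) - 1)/4.
Then F(2) - F(1) = (-3 + log(64)) - (-3/4) = -9/4 + log(64).

-9/4 + log(64)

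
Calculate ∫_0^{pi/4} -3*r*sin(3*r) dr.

Integrate by parts once (u = r, dv = -3*sin(3*r) dr).
An antiderivative is F(r) = r*cos(3*r) - sin(3*r)/3.
Then F(pi/4) - F(0) = (sqrt(2)*(-3*pi - 4)/24) - (0) = sqrt(2)*(-3*pi - 4)/24.

sqrt(2)*(-3*pi - 4)/24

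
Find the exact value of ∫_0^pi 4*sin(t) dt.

8

An antiderivative is F(t) = -4*cos(t).
Then F(pi) - F(0) = (4) - (-4) = 8.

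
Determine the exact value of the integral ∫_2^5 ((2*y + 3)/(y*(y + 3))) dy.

log(4)

Factor the denominator: y**2 + 3*y = (y + 3)y.
Partial fractions: (2*y + 3)/(y*(y + 3)) = 1/(y + 3) + 1/y.
An antiderivative is F(y) = log(y) + log(y + 3).
Then F(5) - F(2) = (log(40)) - (log(10)) = log(4).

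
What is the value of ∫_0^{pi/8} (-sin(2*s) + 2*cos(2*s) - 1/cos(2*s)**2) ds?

An antiderivative is F(s) = sin(2*s) + cos(2*s)/2 - tan(2*s)/2.
Then F(pi/8) - F(0) = (-1/2 + 3*sqrt(2)/4) - (1/2) = -1 + 3*sqrt(2)/4.

-1 + 3*sqrt(2)/4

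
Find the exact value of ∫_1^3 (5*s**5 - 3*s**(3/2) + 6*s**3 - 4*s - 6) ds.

10498/15 - 54*sqrt(3)/5

By the power rule, an antiderivative is F(s) = 5*s**6/6 - 6*s**(5/2)/5 + 3*s**4/2 - 2*s**2 - 6*s.
Then F(3) - F(1) = (693 - 54*sqrt(3)/5) - (-103/15) = 10498/15 - 54*sqrt(3)/5.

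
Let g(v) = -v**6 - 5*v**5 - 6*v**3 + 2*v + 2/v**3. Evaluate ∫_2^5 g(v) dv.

-17501553/700

By the power rule, an antiderivative is F(v) = -v**7/7 - 5*v**6/6 - 3*v**4/2 + v**2 - 1/v**2.
Then F(5) - F(2) = (-13174396/525) - (-7717/84) = -17501553/700.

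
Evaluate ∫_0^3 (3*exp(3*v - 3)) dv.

-(1 - exp(9))*exp(-3)

Let u = 3*v - 3, so du = 3 dv. When v = 0, u = -3; when v = 3, u = 6.
The integral becomes ∫ exp(u) du from -3 to 6, with antiderivative exp(u).
Back in v: F(v) = exp(3*v - 3).
Then F(3) - F(0) = (exp(6)) - (exp(-3)) = -(1 - exp(9))*exp(-3).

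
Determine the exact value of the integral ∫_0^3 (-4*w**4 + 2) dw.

By the power rule, an antiderivative is F(w) = -4*w**5/5 + 2*w.
Then F(3) - F(0) = (-942/5) - (0) = -942/5.

-942/5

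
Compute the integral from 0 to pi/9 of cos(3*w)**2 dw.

Use the identity cos^2(3*w) = (1 + cos(6*w))/2.
An antiderivative is F(w) = w/2 + sin(6*w)/12.
Then F(pi/9) - F(0) = (sqrt(3)/24 + pi/18) - (0) = sqrt(3)/24 + pi/18.

sqrt(3)/24 + pi/18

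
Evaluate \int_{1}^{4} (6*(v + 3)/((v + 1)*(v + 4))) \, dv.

log(100)

Factor the denominator: v**2 + 5*v + 4 = (v + 4)(v + 1).
Partial fractions: 6*(v + 3)/((v + 1)*(v + 4)) = 2/(v + 4) + 4/(v + 1).
An antiderivative is F(v) = 4*log(v + 1) + 2*log(v + 4).
Then F(4) - F(1) = (6*log(2) + 4*log(5)) - (4*log(2) + 2*log(5)) = log(100).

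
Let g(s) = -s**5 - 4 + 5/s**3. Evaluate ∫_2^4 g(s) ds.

-21745/32

By the power rule, an antiderivative is F(s) = -s**6/6 - 4*s - 5/(2*s**2).
Then F(4) - F(2) = (-67087/96) - (-463/24) = -21745/32.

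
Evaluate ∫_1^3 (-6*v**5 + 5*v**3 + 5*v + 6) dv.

By the power rule, an antiderivative is F(v) = -v**6 + 5*v**4/4 + 5*v**2/2 + 6*v.
Then F(3) - F(1) = (-2349/4) - (35/4) = -596.

-596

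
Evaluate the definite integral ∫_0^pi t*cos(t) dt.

-2

Integrate by parts once (u = t, dv = cos(t) dt).
An antiderivative is F(t) = t*sin(t) + cos(t).
Then F(pi) - F(0) = (-1) - (1) = -2.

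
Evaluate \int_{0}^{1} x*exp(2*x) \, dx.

Integrate by parts once (u = x, dv = exp(2*x) dx).
An antiderivative is F(x) = (2*x - 1)*exp(2*x)/4.
Then F(1) - F(0) = (exp(2)/4) - (-1/4) = 1/4 + exp(2)/4.

1/4 + exp(2)/4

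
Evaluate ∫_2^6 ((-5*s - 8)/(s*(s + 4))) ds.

-3*log(5) + log(3)

Factor the denominator: s**2 + 4*s = (s + 4)s.
Partial fractions: (-5*s - 8)/(s*(s + 4)) = -3/(s + 4) - 2/s.
An antiderivative is F(s) = -2*log(s) - 3*log(s + 4).
Then F(6) - F(2) = (-3*log(5) - 5*log(2) - 2*log(3)) - (-5*log(2) - 3*log(3)) = -3*log(5) + log(3).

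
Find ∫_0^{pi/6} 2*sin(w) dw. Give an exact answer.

2 - sqrt(3)

An antiderivative is F(w) = -2*cos(w).
Then F(pi/6) - F(0) = (-sqrt(3)) - (-2) = 2 - sqrt(3).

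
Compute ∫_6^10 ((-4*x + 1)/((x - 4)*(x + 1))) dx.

-3*log(3) - log(11) + log(7)

Factor the denominator: x**2 - 3*x - 4 = (x + 1)(x - 4).
Partial fractions: (-4*x + 1)/((x - 4)*(x + 1)) = -1/(x + 1) - 3/(x - 4).
An antiderivative is F(x) = -3*log(x - 4) - log(x + 1).
Then F(10) - F(6) = (-3*log(3) - log(11) - 3*log(2)) - (-log(56)) = -3*log(3) - log(11) + log(7).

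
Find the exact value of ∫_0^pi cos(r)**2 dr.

Use the identity cos^2(r) = (1 + cos(2*r))/2.
An antiderivative is F(r) = r/2 + sin(2*r)/4.
Then F(pi) - F(0) = (pi/2) - (0) = pi/2.

pi/2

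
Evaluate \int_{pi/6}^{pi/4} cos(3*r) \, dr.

An antiderivative is F(r) = sin(3*r)/3.
Then F(pi/4) - F(pi/6) = (sqrt(2)/6) - (1/3) = -1/3 + sqrt(2)/6.

-1/3 + sqrt(2)/6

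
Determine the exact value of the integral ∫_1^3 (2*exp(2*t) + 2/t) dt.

-exp(2) + log(9) + exp(6)

An antiderivative is F(t) = exp(2*t) + 2*log(t).
Then F(3) - F(1) = (log(9) + exp(6)) - (exp(2)) = -exp(2) + log(9) + exp(6).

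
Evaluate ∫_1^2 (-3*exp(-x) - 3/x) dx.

An antiderivative is F(x) = -3*log(x) + 3*exp(-x).
Then F(2) - F(1) = (-3*log(2) + 3*exp(-2)) - (3*exp(-1)) = -3*log(2) - 3*exp(-1) + 3*exp(-2).

-3*log(2) - 3*exp(-1) + 3*exp(-2)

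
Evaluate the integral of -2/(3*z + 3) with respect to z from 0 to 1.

An antiderivative is F(z) = -2*log(3*z + 3)/3.
Then F(1) - F(0) = (-2*log(6)/3) - (-2*log(3)/3) = -2*log(2)/3.

-2*log(2)/3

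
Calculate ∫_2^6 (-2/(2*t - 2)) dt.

An antiderivative is F(t) = -log(2*t - 2).
Then F(6) - F(2) = (-log(10)) - (-log(2)) = -log(5).

-log(5)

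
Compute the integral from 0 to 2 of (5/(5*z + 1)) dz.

log(11)

Let u = 5*z + 1, so du = 5 dz. When z = 0, u = 1; when z = 2, u = 11.
The integral becomes ∫ 1/u du from 1 to 11, with antiderivative log(u).
Back in z: F(z) = log(5*z + 1).
Then F(2) - F(0) = (log(11)) - (0) = log(11).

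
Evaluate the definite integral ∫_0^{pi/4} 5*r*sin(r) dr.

5*sqrt(2)*(4 - pi)/8

Integrate by parts once (u = r, dv = 5*sin(r) dr).
An antiderivative is F(r) = -5*r*cos(r) + 5*sin(r).
Then F(pi/4) - F(0) = (5*sqrt(2)*(4 - pi)/8) - (0) = 5*sqrt(2)*(4 - pi)/8.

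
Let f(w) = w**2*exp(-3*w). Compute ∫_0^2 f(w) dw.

Integrate by parts twice (u = w^2, dv = exp(-3*w) dw).
An antiderivative is F(w) = (-9*w**2 - 6*w - 2)*exp(-3*w)/27.
Then F(2) - F(0) = (-50*exp(-6)/27) - (-2/27) = 2/27 - 50*exp(-6)/27.

2/27 - 50*exp(-6)/27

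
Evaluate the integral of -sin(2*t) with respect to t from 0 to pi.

0

An antiderivative is F(t) = cos(2*t)/2.
Then F(pi) - F(0) = (1/2) - (1/2) = 0.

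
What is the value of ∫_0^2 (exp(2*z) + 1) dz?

An antiderivative is F(z) = exp(2*z)/2 + z.
Then F(2) - F(0) = (2 + exp(4)/2) - (1/2) = 3/2 + exp(4)/2.

3/2 + exp(4)/2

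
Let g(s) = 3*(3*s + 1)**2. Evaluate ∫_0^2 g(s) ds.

Let u = 3*s + 1, so du = 3 ds. When s = 0, u = 1; when s = 2, u = 7.
The integral becomes ∫ u**2 du from 1 to 7, with antiderivative u**3/3.
Back in s: F(s) = (3*s + 1)**3/3.
Then F(2) - F(0) = (343/3) - (1/3) = 114.

114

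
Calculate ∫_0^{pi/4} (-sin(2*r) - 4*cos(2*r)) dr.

An antiderivative is F(r) = -2*sin(2*r) + cos(2*r)/2.
Then F(pi/4) - F(0) = (-2) - (1/2) = -5/2.

-5/2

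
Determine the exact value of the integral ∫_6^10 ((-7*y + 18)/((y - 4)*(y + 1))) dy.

-5*log(11) - 2*log(3) + 5*log(7)

Factor the denominator: y**2 - 3*y - 4 = (y + 1)(y - 4).
Partial fractions: (-7*y + 18)/((y - 4)*(y + 1)) = -5/(y + 1) - 2/(y - 4).
An antiderivative is F(y) = -2*log(y - 4) - 5*log(y + 1).
Then F(10) - F(6) = (-5*log(11) - 2*log(3) - 2*log(2)) - (-5*log(7) - 2*log(2)) = -5*log(11) - 2*log(3) + 5*log(7).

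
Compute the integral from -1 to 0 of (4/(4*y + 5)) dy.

log(5)

An antiderivative is F(y) = log(4*y + 5).
Then F(0) - F(-1) = (log(5)) - (0) = log(5).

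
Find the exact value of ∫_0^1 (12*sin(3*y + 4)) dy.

-4*cos(7) + 4*cos(4)

Let u = 3*y + 4, so du = 3 dy. When y = 0, u = 4; when y = 1, u = 7.
The integral becomes 4·∫ sin(u) du from 4 to 7, with antiderivative -4*cos(u).
Back in y: F(y) = -4*cos(3*y + 4).
Then F(1) - F(0) = (-4*cos(7)) - (-4*cos(4)) = -4*cos(7) + 4*cos(4).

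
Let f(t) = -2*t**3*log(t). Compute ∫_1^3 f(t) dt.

Integrate by parts once (u = ln t, dv = -2*t**3 dt).
An antiderivative is F(t) = -t**4*(4*log(t) - 1)/8.
Then F(3) - F(1) = (81/8 - 81*log(3)/2) - (1/8) = 10 - 81*log(3)/2.

10 - 81*log(3)/2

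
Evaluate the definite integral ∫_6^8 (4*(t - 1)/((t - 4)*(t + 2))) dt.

Factor the denominator: t**2 - 2*t - 8 = (t + 2)(t - 4).
Partial fractions: 4*(t - 1)/((t - 4)*(t + 2)) = 2/(t + 2) + 2/(t - 4).
An antiderivative is F(t) = 2*log(t - 4) + 2*log(t + 2).
Then F(8) - F(6) = (2*log(5) + 6*log(2)) - (8*log(2)) = log(25/4).

log(25/4)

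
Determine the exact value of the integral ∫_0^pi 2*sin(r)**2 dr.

pi

Use the identity sin^2(r) = (1 - cos(2*r))/2.
An antiderivative is F(r) = r - sin(2*r)/2.
Then F(pi) - F(0) = (pi) - (0) = pi.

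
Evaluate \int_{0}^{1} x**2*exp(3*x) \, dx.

-2/27 + 5*exp(3)/27

Integrate by parts twice (u = x^2, dv = exp(3*x) dx).
An antiderivative is F(x) = (9*x**2 - 6*x + 2)*exp(3*x)/27.
Then F(1) - F(0) = (5*exp(3)/27) - (2/27) = -2/27 + 5*exp(3)/27.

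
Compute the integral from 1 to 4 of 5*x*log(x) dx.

Integrate by parts once (u = ln x, dv = 5*x dx).
An antiderivative is F(x) = 5*x**2*(2*log(x) - 1)/4.
Then F(4) - F(1) = (-20 + 80*log(2)) - (-5/4) = -75/4 + 80*log(2).

-75/4 + 80*log(2)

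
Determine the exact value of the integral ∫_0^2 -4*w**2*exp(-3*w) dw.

-8/27 + 200*exp(-6)/27

Integrate by parts twice (u = w^2, dv = -4*exp(-3*w) dw).
An antiderivative is F(w) = (36*w**2 + 24*w + 8)*exp(-3*w)/27.
Then F(2) - F(0) = (200*exp(-6)/27) - (8/27) = -8/27 + 200*exp(-6)/27.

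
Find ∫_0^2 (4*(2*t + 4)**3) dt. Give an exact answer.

1920

Let u = 2*t + 4, so du = 2 dt. When t = 0, u = 4; when t = 2, u = 8.
The integral becomes 2·∫ u**3 du from 4 to 8, with antiderivative u**4/2.
Back in t: F(t) = (2*t + 4)**4/2.
Then F(2) - F(0) = (2048) - (128) = 1920.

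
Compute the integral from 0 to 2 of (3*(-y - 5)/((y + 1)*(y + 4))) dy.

Factor the denominator: y**2 + 5*y + 4 = (y + 4)(y + 1).
Partial fractions: 3*(-y - 5)/((y + 1)*(y + 4)) = 1/(y + 4) - 4/(y + 1).
An antiderivative is F(y) = -4*log(y + 1) + log(y + 4).
Then F(2) - F(0) = (log(2/27)) - (log(4)) = -log(54).

-log(54)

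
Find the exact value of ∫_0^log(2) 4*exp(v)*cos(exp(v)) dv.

Let u = exp(v), so du = exp(v) dv. When v = 0, u = 1; when v = log(2), u = 2.
The integral becomes 4·∫ cos(u) du from 1 to 2, with antiderivative 4*sin(u).
Back in v: F(v) = 4*sin(exp(v)).
Then F(log(2)) - F(0) = (4*sin(2)) - (4*sin(1)) = -4*sin(1) + 4*sin(2).

-4*sin(1) + 4*sin(2)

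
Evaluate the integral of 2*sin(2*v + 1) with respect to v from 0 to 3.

Let u = 2*v + 1, so du = 2 dv. When v = 0, u = 1; when v = 3, u = 7.
The integral becomes ∫ sin(u) du from 1 to 7, with antiderivative -cos(u).
Back in v: F(v) = -cos(2*v + 1).
Then F(3) - F(0) = (-cos(7)) - (-cos(1)) = -cos(7) + cos(1).

-cos(7) + cos(1)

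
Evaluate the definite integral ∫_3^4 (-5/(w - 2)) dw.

-log(32)

An antiderivative is F(w) = -5*log(w - 2).
Then F(4) - F(3) = (-log(32)) - (0) = -log(32).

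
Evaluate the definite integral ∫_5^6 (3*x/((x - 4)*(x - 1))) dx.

log(64/5)

Factor the denominator: x**2 - 5*x + 4 = (x - 1)(x - 4).
Partial fractions: 3*x/((x - 4)*(x - 1)) = -1/(x - 1) + 4/(x - 4).
An antiderivative is F(x) = 4*log(x - 4) - log(x - 1).
Then F(6) - F(5) = (log(16/5)) - (-log(4)) = log(64/5).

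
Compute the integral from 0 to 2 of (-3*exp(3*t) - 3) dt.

An antiderivative is F(t) = -exp(3*t) - 3*t.
Then F(2) - F(0) = (-exp(6) - 6) - (-1) = -exp(6) - 5.

-exp(6) - 5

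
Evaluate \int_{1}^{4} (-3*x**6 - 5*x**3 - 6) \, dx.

By the power rule, an antiderivative is F(x) = -3*x**7/7 - 5*x**4/4 - 6*x.
Then F(4) - F(1) = (-51560/7) - (-215/28) = -206025/28.

-206025/28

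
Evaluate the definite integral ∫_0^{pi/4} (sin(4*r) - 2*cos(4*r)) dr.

An antiderivative is F(r) = -sin(4*r)/2 - cos(4*r)/4.
Then F(pi/4) - F(0) = (1/4) - (-1/4) = 1/2.

1/2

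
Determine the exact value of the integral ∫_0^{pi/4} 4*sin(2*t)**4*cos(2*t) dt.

2/5

Let u = sin(2*t), so du = 2*cos(2*t) dt. When t = 0, u = 0; when t = pi/4, u = 1.
The integral becomes 2·∫ u**4 du from 0 to 1, with antiderivative 2*u**5/5.
Back in t: F(t) = 2*sin(2*t)**5/5.
Then F(pi/4) - F(0) = (2/5) - (0) = 2/5.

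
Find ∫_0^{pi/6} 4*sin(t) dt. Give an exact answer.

An antiderivative is F(t) = -4*cos(t).
Then F(pi/6) - F(0) = (-2*sqrt(3)) - (-4) = 4 - 2*sqrt(3).

4 - 2*sqrt(3)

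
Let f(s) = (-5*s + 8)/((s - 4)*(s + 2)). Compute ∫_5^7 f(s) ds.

-8*log(3) + 3*log(7)

Factor the denominator: s**2 - 2*s - 8 = (s + 2)(s - 4).
Partial fractions: (-5*s + 8)/((s - 4)*(s + 2)) = -3/(s + 2) - 2/(s - 4).
An antiderivative is F(s) = -2*log(s - 4) - 3*log(s + 2).
Then F(7) - F(5) = (-8*log(3)) - (-3*log(7)) = -8*log(3) + 3*log(7).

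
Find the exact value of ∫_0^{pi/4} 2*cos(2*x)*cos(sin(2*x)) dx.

sin(1)

Let u = sin(2*x), so du = 2*cos(2*x) dx. When x = 0, u = 0; when x = pi/4, u = 1.
The integral becomes ∫ cos(u) du from 0 to 1, with antiderivative sin(u).
Back in x: F(x) = sin(sin(2*x)).
Then F(pi/4) - F(0) = (sin(1)) - (0) = sin(1).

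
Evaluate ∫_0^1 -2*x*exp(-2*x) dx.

Integrate by parts once (u = x, dv = -2*exp(-2*x) dx).
An antiderivative is F(x) = (2*x + 1)*exp(-2*x)/2.
Then F(1) - F(0) = (3*exp(-2)/2) - (1/2) = (3 - exp(2))*exp(-2)/2.

(3 - exp(2))*exp(-2)/2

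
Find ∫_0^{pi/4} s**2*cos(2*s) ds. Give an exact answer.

-1/4 + pi**2/32

Integrate by parts twice (u = s^2, dv = cos(2*s) ds).
An antiderivative is F(s) = s**2*sin(2*s)/2 + s*cos(2*s)/2 - sin(2*s)/4.
Then F(pi/4) - F(0) = (-1/4 + pi**2/32) - (0) = -1/4 + pi**2/32.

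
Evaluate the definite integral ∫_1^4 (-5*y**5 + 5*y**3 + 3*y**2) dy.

-12123/4

By the power rule, an antiderivative is F(y) = -5*y**6/6 + 5*y**4/4 + y**3.
Then F(4) - F(1) = (-9088/3) - (17/12) = -12123/4.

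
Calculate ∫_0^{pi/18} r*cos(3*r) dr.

-1/9 + pi/108 + sqrt(3)/18

Integrate by parts once (u = r, dv = cos(3*r) dr).
An antiderivative is F(r) = r*sin(3*r)/3 + cos(3*r)/9.
Then F(pi/18) - F(0) = (pi/108 + sqrt(3)/18) - (1/9) = -1/9 + pi/108 + sqrt(3)/18.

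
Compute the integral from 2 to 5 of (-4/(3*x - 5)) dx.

An antiderivative is F(x) = -4*log(3*x - 5)/3.
Then F(5) - F(2) = (-4*log(10)/3) - (0) = -4*log(10)/3.

-4*log(10)/3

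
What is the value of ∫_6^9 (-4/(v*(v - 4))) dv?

log(3/5)

Factor the denominator: v**2 - 4*v = v(v - 4).
Partial fractions: -4/(v*(v - 4)) = 1/v - 1/(v - 4).
An antiderivative is F(v) = log(v) - log(v - 4).
Then F(9) - F(6) = (log(9/5)) - (log(3)) = log(3/5).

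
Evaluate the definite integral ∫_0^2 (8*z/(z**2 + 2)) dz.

log(81)

Let u = z**2 + 2, so du = 2*z dz. When z = 0, u = 2; when z = 2, u = 6.
The integral becomes 4·∫ 1/u du from 2 to 6, with antiderivative 4*log(u).
Back in z: F(z) = 4*log(z**2 + 2).
Then F(2) - F(0) = (4*log(2) + 4*log(3)) - (log(16)) = log(81).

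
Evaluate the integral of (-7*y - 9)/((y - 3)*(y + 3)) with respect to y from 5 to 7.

-log(50)

Factor the denominator: y**2 - 9 = (y + 3)(y - 3).
Partial fractions: (-7*y - 9)/((y - 3)*(y + 3)) = -2/(y + 3) - 5/(y - 3).
An antiderivative is F(y) = -5*log(y - 3) - 2*log(y + 3).
Then F(7) - F(5) = (-12*log(2) - 2*log(5)) - (-11*log(2)) = -log(50).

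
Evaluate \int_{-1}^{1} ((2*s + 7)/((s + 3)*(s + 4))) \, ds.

log(10/3)

Factor the denominator: s**2 + 7*s + 12 = (s + 4)(s + 3).
Partial fractions: (2*s + 7)/((s + 3)*(s + 4)) = 1/(s + 4) + 1/(s + 3).
An antiderivative is F(s) = log(s + 3) + log(s + 4).
Then F(1) - F(-1) = (log(20)) - (log(6)) = log(10/3).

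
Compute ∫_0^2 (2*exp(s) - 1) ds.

An antiderivative is F(s) = -s + 2*exp(s).
Then F(2) - F(0) = (-2 + 2*exp(2)) - (2) = -4 + 2*exp(2).

-4 + 2*exp(2)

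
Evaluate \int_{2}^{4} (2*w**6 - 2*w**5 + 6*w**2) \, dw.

23888/7

By the power rule, an antiderivative is F(w) = 2*w**7/7 - w**6/3 + 2*w**3.
Then F(4) - F(2) = (72320/21) - (656/21) = 23888/7.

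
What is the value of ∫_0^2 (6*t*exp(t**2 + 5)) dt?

Let u = t**2 + 5, so du = 2*t dt. When t = 0, u = 5; when t = 2, u = 9.
The integral becomes 3·∫ exp(u) du from 5 to 9, with antiderivative 3*exp(u).
Back in t: F(t) = 3*exp(t**2 + 5).
Then F(2) - F(0) = (3*exp(9)) - (3*exp(5)) = -3*(1 - exp(4))*exp(5).

-3*(1 - exp(4))*exp(5)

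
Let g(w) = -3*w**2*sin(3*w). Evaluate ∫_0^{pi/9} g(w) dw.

-sqrt(3)*pi/27 + pi**2/162 + 1/9

Integrate by parts twice (u = w^2, dv = -3*sin(3*w) dw).
An antiderivative is F(w) = w**2*cos(3*w) - 2*w*sin(3*w)/3 - 2*cos(3*w)/9.
Then F(pi/9) - F(0) = (-sqrt(3)*pi/27 - 1/9 + pi**2/162) - (-2/9) = -sqrt(3)*pi/27 + pi**2/162 + 1/9.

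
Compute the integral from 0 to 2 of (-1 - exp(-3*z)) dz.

-7/3 + exp(-6)/3

An antiderivative is F(z) = -z + exp(-3*z)/3.
Then F(2) - F(0) = (-2 + exp(-6)/3) - (1/3) = -7/3 + exp(-6)/3.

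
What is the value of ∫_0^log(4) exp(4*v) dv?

255/4

Let u = exp(v), so du = exp(v) dv. When v = 0, u = 1; when v = log(4), u = 4.
The integral becomes ∫ u**3 du from 1 to 4, with antiderivative u**4/4.
Back in v: F(v) = exp(4*v)/4.
Then F(log(4)) - F(0) = (64) - (1/4) = 255/4.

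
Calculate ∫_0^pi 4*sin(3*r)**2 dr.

Use the identity sin^2(3*r) = (1 - cos(6*r))/2.
An antiderivative is F(r) = 2*r - sin(6*r)/3.
Then F(pi) - F(0) = (2*pi) - (0) = 2*pi.

2*pi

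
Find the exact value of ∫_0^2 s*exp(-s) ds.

Integrate by parts once (u = s, dv = exp(-s) ds).
An antiderivative is F(s) = (-s - 1)*exp(-s).
Then F(2) - F(0) = (-3*exp(-2)) - (-1) = 1 - 3*exp(-2).

1 - 3*exp(-2)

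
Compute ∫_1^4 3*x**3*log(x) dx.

Integrate by parts once (u = ln x, dv = 3*x**3 dx).
An antiderivative is F(x) = 3*x**4*(4*log(x) - 1)/16.
Then F(4) - F(1) = (-48 + 384*log(2)) - (-3/16) = -765/16 + 384*log(2).

-765/16 + 384*log(2)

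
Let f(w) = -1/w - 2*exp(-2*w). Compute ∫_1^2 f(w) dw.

An antiderivative is F(w) = -log(w) + exp(-2*w).
Then F(2) - F(1) = (-log(2) + exp(-4)) - (exp(-2)) = -log(2) - exp(-2) + exp(-4).

-log(2) - exp(-2) + exp(-4)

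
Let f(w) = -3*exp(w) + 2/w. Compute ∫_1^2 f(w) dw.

An antiderivative is F(w) = -3*exp(w) + 2*log(w).
Then F(2) - F(1) = (-3*exp(2) + log(4)) - (-3*exp(1)) = -3*exp(2) + log(4) + 3*exp(1).

-3*exp(2) + log(4) + 3*exp(1)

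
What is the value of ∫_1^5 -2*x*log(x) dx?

Integrate by parts once (u = ln x, dv = -2*x dx).
An antiderivative is F(x) = -x**2*(2*log(x) - 1)/2.
Then F(5) - F(1) = (25/2 - 25*log(5)) - (1/2) = 12 - 25*log(5).

12 - 25*log(5)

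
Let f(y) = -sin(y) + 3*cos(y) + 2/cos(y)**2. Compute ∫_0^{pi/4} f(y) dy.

1 + 2*sqrt(2)

An antiderivative is F(y) = 3*sin(y) + cos(y) + 2*tan(y).
Then F(pi/4) - F(0) = (2 + 2*sqrt(2)) - (1) = 1 + 2*sqrt(2).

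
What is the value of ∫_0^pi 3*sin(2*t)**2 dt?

3*pi/2

Use the identity sin^2(2*t) = (1 - cos(4*t))/2.
An antiderivative is F(t) = 3*t/2 - 3*sin(4*t)/8.
Then F(pi) - F(0) = (3*pi/2) - (0) = 3*pi/2.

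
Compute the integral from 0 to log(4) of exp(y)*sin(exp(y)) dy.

cos(1) - cos(4)

Let u = exp(y), so du = exp(y) dy. When y = 0, u = 1; when y = log(4), u = 4.
The integral becomes ∫ sin(u) du from 1 to 4, with antiderivative -cos(u).
Back in y: F(y) = -cos(exp(y)).
Then F(log(4)) - F(0) = (-cos(4)) - (-cos(1)) = cos(1) - cos(4).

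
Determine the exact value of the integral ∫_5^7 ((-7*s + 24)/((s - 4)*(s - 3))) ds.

-4*log(3) - 3*log(2)

Factor the denominator: s**2 - 7*s + 12 = (s - 3)(s - 4).
Partial fractions: (-7*s + 24)/((s - 4)*(s - 3)) = -3/(s - 3) - 4/(s - 4).
An antiderivative is F(s) = -4*log(s - 4) - 3*log(s - 3).
Then F(7) - F(5) = (-4*log(3) - 6*log(2)) - (-log(8)) = -4*log(3) - 3*log(2).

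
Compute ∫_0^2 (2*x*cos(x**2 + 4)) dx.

-sin(4) + sin(8)

Let u = x**2 + 4, so du = 2*x dx. When x = 0, u = 4; when x = 2, u = 8.
The integral becomes ∫ cos(u) du from 4 to 8, with antiderivative sin(u).
Back in x: F(x) = sin(x**2 + 4).
Then F(2) - F(0) = (sin(8)) - (sin(4)) = -sin(4) + sin(8).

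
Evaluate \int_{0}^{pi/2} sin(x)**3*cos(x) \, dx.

Let u = sin(x), so du = cos(x) dx. When x = 0, u = 0; when x = pi/2, u = 1.
The integral becomes ∫ u**3 du from 0 to 1, with antiderivative u**4/4.
Back in x: F(x) = sin(x)**4/4.
Then F(pi/2) - F(0) = (1/4) - (0) = 1/4.

1/4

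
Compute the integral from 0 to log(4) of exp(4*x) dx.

255/4

Let u = exp(x), so du = exp(x) dx. When x = 0, u = 1; when x = log(4), u = 4.
The integral becomes ∫ u**3 du from 1 to 4, with antiderivative u**4/4.
Back in x: F(x) = exp(4*x)/4.
Then F(log(4)) - F(0) = (64) - (1/4) = 255/4.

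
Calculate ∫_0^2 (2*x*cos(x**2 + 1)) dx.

Let u = x**2 + 1, so du = 2*x dx. When x = 0, u = 1; when x = 2, u = 5.
The integral becomes ∫ cos(u) du from 1 to 5, with antiderivative sin(u).
Back in x: F(x) = sin(x**2 + 1).
Then F(2) - F(0) = (sin(5)) - (sin(1)) = sin(5) - sin(1).

sin(5) - sin(1)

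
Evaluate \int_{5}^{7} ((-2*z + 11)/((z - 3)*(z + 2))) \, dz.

-6*log(3) + log(2) + 3*log(7)

Factor the denominator: z**2 - z - 6 = (z + 2)(z - 3).
Partial fractions: (-2*z + 11)/((z - 3)*(z + 2)) = -3/(z + 2) + 1/(z - 3).
An antiderivative is F(z) = log(z - 3) - 3*log(z + 2).
Then F(7) - F(5) = (-6*log(3) + 2*log(2)) - (-3*log(7) + log(2)) = -6*log(3) + log(2) + 3*log(7).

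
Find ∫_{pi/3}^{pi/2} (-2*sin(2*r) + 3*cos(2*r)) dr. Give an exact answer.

-3*sqrt(3)/4 - 1/2

An antiderivative is F(r) = 3*sin(2*r)/2 + cos(2*r).
Then F(pi/2) - F(pi/3) = (-1) - (-1/2 + 3*sqrt(3)/4) = -3*sqrt(3)/4 - 1/2.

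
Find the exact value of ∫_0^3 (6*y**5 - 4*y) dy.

711

By the power rule, an antiderivative is F(y) = y**6 - 2*y**2.
Then F(3) - F(0) = (711) - (0) = 711.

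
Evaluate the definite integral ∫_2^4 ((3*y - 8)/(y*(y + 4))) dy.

-5*log(3) + 8*log(2)

Factor the denominator: y**2 + 4*y = (y + 4)y.
Partial fractions: (3*y - 8)/(y*(y + 4)) = 5/(y + 4) - 2/y.
An antiderivative is F(y) = -2*log(y) + 5*log(y + 4).
Then F(4) - F(2) = (11*log(2)) - (3*log(2) + 5*log(3)) = -5*log(3) + 8*log(2).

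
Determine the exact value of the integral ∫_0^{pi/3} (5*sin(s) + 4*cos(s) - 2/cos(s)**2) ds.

An antiderivative is F(s) = 4*sin(s) - 5*cos(s) - 2*tan(s).
Then F(pi/3) - F(0) = (-5/2) - (-5) = 5/2.

5/2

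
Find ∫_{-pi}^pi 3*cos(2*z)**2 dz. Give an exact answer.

3*pi

Use the identity cos^2(2*z) = (1 + cos(4*z))/2.
An antiderivative is F(z) = 3*z/2 + 3*sin(4*z)/8.
Then F(pi) - F(-pi) = (3*pi/2) - (-3*pi/2) = 3*pi.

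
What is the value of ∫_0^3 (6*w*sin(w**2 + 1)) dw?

Let u = w**2 + 1, so du = 2*w dw. When w = 0, u = 1; when w = 3, u = 10.
The integral becomes 3·∫ sin(u) du from 1 to 10, with antiderivative -3*cos(u).
Back in w: F(w) = -3*cos(w**2 + 1).
Then F(3) - F(0) = (-3*cos(10)) - (-3*cos(1)) = 3*cos(1) - 3*cos(10).

3*cos(1) - 3*cos(10)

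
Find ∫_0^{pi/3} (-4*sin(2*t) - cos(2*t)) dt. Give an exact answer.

-3 - sqrt(3)/4

An antiderivative is F(t) = -sin(2*t)/2 + 2*cos(2*t).
Then F(pi/3) - F(0) = (-1 - sqrt(3)/4) - (2) = -3 - sqrt(3)/4.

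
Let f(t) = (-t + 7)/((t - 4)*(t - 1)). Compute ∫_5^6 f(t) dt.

Factor the denominator: t**2 - 5*t + 4 = (t - 1)(t - 4).
Partial fractions: (-t + 7)/((t - 4)*(t - 1)) = -2/(t - 1) + 1/(t - 4).
An antiderivative is F(t) = log(t - 4) - 2*log(t - 1).
Then F(6) - F(5) = (log(2/25)) - (-log(16)) = log(32/25).

log(32/25)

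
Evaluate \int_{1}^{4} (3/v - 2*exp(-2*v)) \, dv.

-exp(-2) + exp(-8) + 6*log(2)

An antiderivative is F(v) = 3*log(v) + exp(-2*v).
Then F(4) - F(1) = (exp(-8) + 6*log(2)) - (exp(-2)) = -exp(-2) + exp(-8) + 6*log(2).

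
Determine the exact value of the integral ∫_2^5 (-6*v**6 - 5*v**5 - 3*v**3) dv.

By the power rule, an antiderivative is F(v) = -6*v**7/7 - 5*v**6/6 - 3*v**4/4.
Then F(5) - F(2) = (-6758125/84) - (-3676/21) = -2247807/28.

-2247807/28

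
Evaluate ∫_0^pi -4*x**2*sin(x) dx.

16 - 4*pi**2

Integrate by parts twice (u = x^2, dv = -4*sin(x) dx).
An antiderivative is F(x) = 4*x**2*cos(x) - 8*x*sin(x) - 8*cos(x).
Then F(pi) - F(0) = (8 - 4*pi**2) - (-8) = 16 - 4*pi**2.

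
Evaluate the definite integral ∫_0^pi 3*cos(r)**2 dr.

Use the identity cos^2(r) = (1 + cos(2*r))/2.
An antiderivative is F(r) = 3*r/2 + 3*sin(2*r)/4.
Then F(pi) - F(0) = (3*pi/2) - (0) = 3*pi/2.

3*pi/2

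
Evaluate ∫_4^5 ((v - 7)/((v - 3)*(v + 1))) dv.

Factor the denominator: v**2 - 2*v - 3 = (v + 1)(v - 3).
Partial fractions: (v - 7)/((v - 3)*(v + 1)) = 2/(v + 1) - 1/(v - 3).
An antiderivative is F(v) = -log(v - 3) + 2*log(v + 1).
Then F(5) - F(4) = (log(18)) - (log(25)) = log(18/25).

log(18/25)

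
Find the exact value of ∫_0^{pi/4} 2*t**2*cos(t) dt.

sqrt(2)*(-32 + pi**2 + 8*pi)/16

Integrate by parts twice (u = t^2, dv = 2*cos(t) dt).
An antiderivative is F(t) = 2*t**2*sin(t) + 4*t*cos(t) - 4*sin(t).
Then F(pi/4) - F(0) = (sqrt(2)*(-32 + pi**2 + 8*pi)/16) - (0) = sqrt(2)*(-32 + pi**2 + 8*pi)/16.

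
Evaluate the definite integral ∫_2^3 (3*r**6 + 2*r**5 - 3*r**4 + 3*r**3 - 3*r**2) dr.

423043/420

By the power rule, an antiderivative is F(r) = 3*r**7/7 + r**6/3 - 3*r**5/5 + 3*r**4/4 - r**3.
Then F(3) - F(2) = (149553/140) - (6404/105) = 423043/420.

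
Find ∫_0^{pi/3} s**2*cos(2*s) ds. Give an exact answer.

Integrate by parts twice (u = s^2, dv = cos(2*s) ds).
An antiderivative is F(s) = s**2*sin(2*s)/2 + s*cos(2*s)/2 - sin(2*s)/4.
Then F(pi/3) - F(0) = (-pi/12 - sqrt(3)/8 + sqrt(3)*pi**2/36) - (0) = -pi/12 - sqrt(3)/8 + sqrt(3)*pi**2/36.

-pi/12 - sqrt(3)/8 + sqrt(3)*pi**2/36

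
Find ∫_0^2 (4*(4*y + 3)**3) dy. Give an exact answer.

3640

Let u = 4*y + 3, so du = 4 dy. When y = 0, u = 3; when y = 2, u = 11.
The integral becomes ∫ u**3 du from 3 to 11, with antiderivative u**4/4.
Back in y: F(y) = (4*y + 3)**4/4.
Then F(2) - F(0) = (14641/4) - (81/4) = 3640.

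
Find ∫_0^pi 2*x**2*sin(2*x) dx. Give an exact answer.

-pi**2

Integrate by parts twice (u = x^2, dv = 2*sin(2*x) dx).
An antiderivative is F(x) = -x**2*cos(2*x) + x*sin(2*x) + cos(2*x)/2.
Then F(pi) - F(0) = (1/2 - pi**2) - (1/2) = -pi**2.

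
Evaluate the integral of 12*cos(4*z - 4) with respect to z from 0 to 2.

6*sin(4)

Let u = 4*z - 4, so du = 4 dz. When z = 0, u = -4; when z = 2, u = 4.
The integral becomes 3·∫ cos(u) du from -4 to 4, with antiderivative 3*sin(u).
Back in z: F(z) = 3*sin(4*z - 4).
Then F(2) - F(0) = (3*sin(4)) - (-3*sin(4)) = 6*sin(4).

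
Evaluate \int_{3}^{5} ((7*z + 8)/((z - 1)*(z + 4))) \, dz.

-4*log(7) + 3*log(2) + 8*log(3)

Factor the denominator: z**2 + 3*z - 4 = (z + 4)(z - 1).
Partial fractions: (7*z + 8)/((z - 1)*(z + 4)) = 4/(z + 4) + 3/(z - 1).
An antiderivative is F(z) = 3*log(z - 1) + 4*log(z + 4).
Then F(5) - F(3) = (6*log(2) + 8*log(3)) - (3*log(2) + 4*log(7)) = -4*log(7) + 3*log(2) + 8*log(3).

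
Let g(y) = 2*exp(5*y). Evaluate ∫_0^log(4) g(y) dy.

Let u = exp(y), so du = exp(y) dy. When y = 0, u = 1; when y = log(4), u = 4.
The integral becomes 2·∫ u**4 du from 1 to 4, with antiderivative 2*u**5/5.
Back in y: F(y) = 2*exp(5*y)/5.
Then F(log(4)) - F(0) = (2048/5) - (2/5) = 2046/5.

2046/5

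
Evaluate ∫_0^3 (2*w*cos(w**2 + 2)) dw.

sin(11) - sin(2)

Let u = w**2 + 2, so du = 2*w dw. When w = 0, u = 2; when w = 3, u = 11.
The integral becomes ∫ cos(u) du from 2 to 11, with antiderivative sin(u).
Back in w: F(w) = sin(w**2 + 2).
Then F(3) - F(0) = (sin(11)) - (sin(2)) = sin(11) - sin(2).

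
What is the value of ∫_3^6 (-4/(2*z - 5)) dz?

-log(49)

An antiderivative is F(z) = -2*log(2*z - 5).
Then F(6) - F(3) = (-log(49)) - (0) = -log(49).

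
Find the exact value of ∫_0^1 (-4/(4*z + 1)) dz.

-log(5)

An antiderivative is F(z) = -log(4*z + 1).
Then F(1) - F(0) = (-log(5)) - (0) = -log(5).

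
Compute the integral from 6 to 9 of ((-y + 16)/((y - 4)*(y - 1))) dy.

-19*log(2) + 9*log(5)

Factor the denominator: y**2 - 5*y + 4 = (y - 1)(y - 4).
Partial fractions: (-y + 16)/((y - 4)*(y - 1)) = -5/(y - 1) + 4/(y - 4).
An antiderivative is F(y) = 4*log(y - 4) - 5*log(y - 1).
Then F(9) - F(6) = (-15*log(2) + 4*log(5)) - (-5*log(5) + 4*log(2)) = -19*log(2) + 9*log(5).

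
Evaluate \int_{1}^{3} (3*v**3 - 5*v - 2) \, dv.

By the power rule, an antiderivative is F(v) = 3*v**4/4 - 5*v**2/2 - 2*v.
Then F(3) - F(1) = (129/4) - (-15/4) = 36.

36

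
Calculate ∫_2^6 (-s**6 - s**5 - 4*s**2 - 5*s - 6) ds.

By the power rule, an antiderivative is F(s) = -s**7/7 - s**6/6 - 4*s**3/3 - 5*s**2/2 - 6*s.
Then F(6) - F(2) = (-337266/7) - (-1294/21) = -1010504/21.

-1010504/21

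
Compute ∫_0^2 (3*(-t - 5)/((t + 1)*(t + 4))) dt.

Factor the denominator: t**2 + 5*t + 4 = (t + 4)(t + 1).
Partial fractions: 3*(-t - 5)/((t + 1)*(t + 4)) = 1/(t + 4) - 4/(t + 1).
An antiderivative is F(t) = -4*log(t + 1) + log(t + 4).
Then F(2) - F(0) = (log(2/27)) - (log(4)) = -log(54).

-log(54)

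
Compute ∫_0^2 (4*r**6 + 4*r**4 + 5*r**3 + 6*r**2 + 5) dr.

5066/35

By the power rule, an antiderivative is F(r) = 4*r**7/7 + 4*r**5/5 + 5*r**4/4 + 2*r**3 + 5*r.
Then F(2) - F(0) = (5066/35) - (0) = 5066/35.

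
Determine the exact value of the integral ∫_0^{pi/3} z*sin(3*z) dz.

Integrate by parts once (u = z, dv = sin(3*z) dz).
An antiderivative is F(z) = -z*cos(3*z)/3 + sin(3*z)/9.
Then F(pi/3) - F(0) = (pi/9) - (0) = pi/9.

pi/9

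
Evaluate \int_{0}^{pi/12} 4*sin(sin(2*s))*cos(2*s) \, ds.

2 - 2*cos(1/2)

Let u = sin(2*s), so du = 2*cos(2*s) ds. When s = 0, u = 0; when s = pi/12, u = 1/2.
The integral becomes 2·∫ sin(u) du from 0 to 1/2, with antiderivative -2*cos(u).
Back in s: F(s) = -2*cos(sin(2*s)).
Then F(pi/12) - F(0) = (-2*cos(1/2)) - (-2) = 2 - 2*cos(1/2).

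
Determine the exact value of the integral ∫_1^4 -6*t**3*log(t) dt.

Integrate by parts once (u = ln t, dv = -6*t**3 dt).
An antiderivative is F(t) = -3*t**4*(4*log(t) - 1)/8.
Then F(4) - F(1) = (96 - 768*log(2)) - (3/8) = 765/8 - 768*log(2).

765/8 - 768*log(2)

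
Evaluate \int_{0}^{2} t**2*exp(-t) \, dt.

Integrate by parts twice (u = t^2, dv = exp(-t) dt).
An antiderivative is F(t) = (-t**2 - 2*t - 2)*exp(-t).
Then F(2) - F(0) = (-10*exp(-2)) - (-2) = 2 - 10*exp(-2).

2 - 10*exp(-2)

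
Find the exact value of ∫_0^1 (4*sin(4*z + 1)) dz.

-cos(5) + cos(1)

Let u = 4*z + 1, so du = 4 dz. When z = 0, u = 1; when z = 1, u = 5.
The integral becomes ∫ sin(u) du from 1 to 5, with antiderivative -cos(u).
Back in z: F(z) = -cos(4*z + 1).
Then F(1) - F(0) = (-cos(5)) - (-cos(1)) = -cos(5) + cos(1).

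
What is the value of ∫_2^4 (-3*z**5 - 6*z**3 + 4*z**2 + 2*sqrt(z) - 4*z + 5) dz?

By the power rule, an antiderivative is F(z) = -z**6/2 - 3*z**4/2 + 4*z**(3/2)/3 + 4*z**3/3 - 2*z**2 + 5*z.
Then F(4) - F(2) = (-2348) - (-130/3 + 8*sqrt(2)/3) = -6914/3 - 8*sqrt(2)/3.

-6914/3 - 8*sqrt(2)/3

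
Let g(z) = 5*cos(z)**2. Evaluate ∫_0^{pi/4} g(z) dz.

Use the identity cos^2(z) = (1 + cos(2*z))/2.
An antiderivative is F(z) = 5*z/2 + 5*sin(2*z)/4.
Then F(pi/4) - F(0) = (5/4 + 5*pi/8) - (0) = 5/4 + 5*pi/8.

5/4 + 5*pi/8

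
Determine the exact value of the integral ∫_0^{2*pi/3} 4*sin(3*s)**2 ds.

Use the identity sin^2(3*s) = (1 - cos(6*s))/2.
An antiderivative is F(s) = 2*s - sin(6*s)/3.
Then F(2*pi/3) - F(0) = (4*pi/3) - (0) = 4*pi/3.

4*pi/3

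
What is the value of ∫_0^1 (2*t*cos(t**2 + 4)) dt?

sin(5) - sin(4)

Let u = t**2 + 4, so du = 2*t dt. When t = 0, u = 4; when t = 1, u = 5.
The integral becomes ∫ cos(u) du from 4 to 5, with antiderivative sin(u).
Back in t: F(t) = sin(t**2 + 4).
Then F(1) - F(0) = (sin(5)) - (sin(4)) = sin(5) - sin(4).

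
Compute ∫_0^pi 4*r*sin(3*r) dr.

4*pi/3

Integrate by parts once (u = r, dv = 4*sin(3*r) dr).
An antiderivative is F(r) = -4*r*cos(3*r)/3 + 4*sin(3*r)/9.
Then F(pi) - F(0) = (4*pi/3) - (0) = 4*pi/3.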